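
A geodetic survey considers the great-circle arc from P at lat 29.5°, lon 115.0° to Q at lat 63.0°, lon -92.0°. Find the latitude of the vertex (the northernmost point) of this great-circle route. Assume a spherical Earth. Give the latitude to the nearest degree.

The great circle lies in the plane with unit normal n̂ = (p₁ × p₂)/|p₁ × p₂|.
Here n̂_z ≈ +0.180; the vertex latitude is φ_max = arccos|n̂_z| ≈ 79.6°.

≈ 80°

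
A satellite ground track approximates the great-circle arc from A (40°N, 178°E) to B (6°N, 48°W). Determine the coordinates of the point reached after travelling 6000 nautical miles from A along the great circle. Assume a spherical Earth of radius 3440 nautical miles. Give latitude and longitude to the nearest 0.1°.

≈ (19.6°N, 59.5°W)

The haversine formula gives a central angle δ ≈ 2.051 rad (117.5°) between the endpoints. The total great-circle distance is δ·R ≈ 2.051 × 3440 ≈ 7056 nmi, so the target fraction is f = 6000/7056 ≈ 0.850.
Interpolate at f ≈ 0.850 with slerp weights a = sin((1−f)δ)/sin δ ≈ 0.341, b = sin(fδ)/sin δ ≈ 1.111.
p = a·p₁ + b·p₂ ≈ (0.478, -0.812, 0.335); φ = arcsin(p_z) ≈ 19.58°, λ = atan2(p_y, p_x) ≈ -59.49°.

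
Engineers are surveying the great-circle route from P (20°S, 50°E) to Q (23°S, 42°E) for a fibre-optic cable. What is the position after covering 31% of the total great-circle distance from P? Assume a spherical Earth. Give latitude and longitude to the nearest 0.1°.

Write both endpoints as unit vectors p₁, p₂ with components (cos φ cos λ, cos φ sin λ, sin φ).
The central angle between the endpoints is δ = arccos(p₁·p₂) ≈ 0.140 rad (8.0°).
Interpolate at f = 0.31 with slerp weights a = sin((1−f)δ)/sin δ ≈ 0.691, b = sin(fδ)/sin δ ≈ 0.311.
p = a·p₁ + b·p₂ ≈ (0.630, 0.689, -0.358); φ = arcsin(p_z) ≈ -20.97°, λ = atan2(p_y, p_x) ≈ 47.56°.

≈ (21.0°S, 47.6°E)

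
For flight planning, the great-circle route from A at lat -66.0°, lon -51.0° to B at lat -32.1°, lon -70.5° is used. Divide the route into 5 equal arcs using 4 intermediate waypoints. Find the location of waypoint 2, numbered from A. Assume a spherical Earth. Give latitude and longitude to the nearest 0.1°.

From cos δ = sin φ₁ sin φ₂ + cos φ₁ cos φ₂ cos Δλ, the central angle is δ ≈ 0.626 rad (35.9°).
Interpolate at f = 2/5 with slerp weights a = sin((1−f)δ)/sin δ ≈ 0.626, b = sin(fδ)/sin δ ≈ 0.423.
p = a·p₁ + b·p₂ ≈ (0.280, -0.536, -0.797); φ = arcsin(p_z) ≈ -52.82°, λ = atan2(p_y, p_x) ≈ -62.41°.

≈ lat -52.8°, lon -62.4°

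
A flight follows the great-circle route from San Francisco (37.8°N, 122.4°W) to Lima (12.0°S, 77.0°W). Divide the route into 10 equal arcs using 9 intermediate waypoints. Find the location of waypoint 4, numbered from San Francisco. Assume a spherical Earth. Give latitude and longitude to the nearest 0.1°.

Convert each endpoint to a unit vector on the sphere (x = cos φ cos λ, y = cos φ sin λ, z = sin φ).
The central angle between the endpoints is δ = arccos(p₁·p₂) ≈ 1.143 rad (65.5°).
Interpolate at f = 4/10 with slerp weights a = sin((1−f)δ)/sin δ ≈ 0.696, b = sin(fδ)/sin δ ≈ 0.485.
p = a·p₁ + b·p₂ ≈ (-0.188, -0.927, 0.326); φ = arcsin(p_z) ≈ 19.01°, λ = atan2(p_y, p_x) ≈ -101.46°.

≈ (19.0°N, 101.5°W)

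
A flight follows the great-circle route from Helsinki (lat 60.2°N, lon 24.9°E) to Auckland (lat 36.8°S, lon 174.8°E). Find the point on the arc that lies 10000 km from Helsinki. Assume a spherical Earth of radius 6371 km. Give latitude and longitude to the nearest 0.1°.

≈ lat 17.5°N, lon 148.1°E

Write both endpoints as unit vectors p₁, p₂ with components (cos φ cos λ, cos φ sin λ, sin φ).
The central angle between the endpoints is δ = arccos(p₁·p₂) ≈ 2.614 rad (149.8°). The total great-circle distance is δ·R ≈ 2.614 × 6371 ≈ 16655 km, so the target fraction is f = 10000/16655 ≈ 0.600.
Interpolate at f ≈ 0.600 with slerp weights a = sin((1−f)δ)/sin δ ≈ 1.718, b = sin(fδ)/sin δ ≈ 1.987.
p = a·p₁ + b·p₂ ≈ (-0.810, 0.504, 0.301); φ = arcsin(p_z) ≈ 17.50°, λ = atan2(p_y, p_x) ≈ 148.12°.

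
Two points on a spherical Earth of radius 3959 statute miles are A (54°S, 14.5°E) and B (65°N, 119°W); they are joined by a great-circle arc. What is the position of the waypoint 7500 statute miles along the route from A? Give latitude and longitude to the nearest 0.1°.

Convert each endpoint to a unit vector on the sphere (x = cos φ cos λ, y = cos φ sin λ, z = sin φ).
The central angle between the endpoints is δ = arccos(p₁·p₂) ≈ 2.700 rad (154.7°). The total great-circle distance is δ·R ≈ 2.700 × 3959 ≈ 10691 mi, so the target fraction is f = 7500/10691 ≈ 0.702.
Interpolate at f ≈ 0.702 with slerp weights a = sin((1−f)δ)/sin δ ≈ 1.689, b = sin(fδ)/sin δ ≈ 2.220.
p = a·p₁ + b·p₂ ≈ (0.506, -0.572, 0.645); φ = arcsin(p_z) ≈ 40.19°, λ = atan2(p_y, p_x) ≈ -48.47°.

≈ (40.2°N, 48.5°W)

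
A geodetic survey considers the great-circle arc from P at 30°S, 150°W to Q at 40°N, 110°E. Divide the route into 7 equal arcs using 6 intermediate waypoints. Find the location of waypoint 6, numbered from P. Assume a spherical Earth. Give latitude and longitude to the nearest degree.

From cos δ = sin φ₁ sin φ₂ + cos φ₁ cos φ₂ cos Δλ, the central angle is δ ≈ 2.023 rad (115.9°).
Interpolate at f = 6/7 with slerp weights a = sin((1−f)δ)/sin δ ≈ 0.317, b = sin(fδ)/sin δ ≈ 1.097.
p = a·p₁ + b·p₂ ≈ (-0.525, 0.652, 0.547); φ = arcsin(p_z) ≈ 33.14°, λ = atan2(p_y, p_x) ≈ 128.82°.

≈ 33°N, 129°E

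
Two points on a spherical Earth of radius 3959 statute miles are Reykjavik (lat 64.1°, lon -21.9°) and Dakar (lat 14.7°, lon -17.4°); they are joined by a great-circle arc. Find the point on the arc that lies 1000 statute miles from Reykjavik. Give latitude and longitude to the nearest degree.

≈ lat 50°, lon -20°

Convert each endpoint to a unit vector on the sphere (x = cos φ cos λ, y = cos φ sin λ, z = sin φ).
The central angle between the endpoints is δ = arccos(p₁·p₂) ≈ 0.864 rad (49.5°). The total great-circle distance is δ·R ≈ 0.864 × 3959 ≈ 3420 mi, so the target fraction is f = 1000/3420 ≈ 0.292.
Interpolate at f ≈ 0.292 with slerp weights a = sin((1−f)δ)/sin δ ≈ 0.755, b = sin(fδ)/sin δ ≈ 0.329.
p = a·p₁ + b·p₂ ≈ (0.609, -0.218, 0.762); φ = arcsin(p_z) ≈ 49.68°, λ = atan2(p_y, p_x) ≈ -19.69°.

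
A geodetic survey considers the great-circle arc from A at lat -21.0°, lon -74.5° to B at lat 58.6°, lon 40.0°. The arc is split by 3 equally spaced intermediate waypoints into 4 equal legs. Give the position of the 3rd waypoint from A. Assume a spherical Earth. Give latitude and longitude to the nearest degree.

The haversine formula gives a central angle δ ≈ 2.103 rad (120.5°) between the endpoints.
Interpolate at f = 3/4 with slerp weights a = sin((1−f)δ)/sin δ ≈ 0.583, b = sin(fδ)/sin δ ≈ 1.161.
p = a·p₁ + b·p₂ ≈ (0.609, -0.135, 0.782); φ = arcsin(p_z) ≈ 51.43°, λ = atan2(p_y, p_x) ≈ -12.54°.

≈ lat 51°, lon -13°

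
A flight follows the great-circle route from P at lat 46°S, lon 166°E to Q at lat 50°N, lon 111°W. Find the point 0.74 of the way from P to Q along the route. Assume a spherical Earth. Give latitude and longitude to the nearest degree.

≈ lat 27°N, lon 138°W

Write both endpoints as unit vectors p₁, p₂ with components (cos φ cos λ, cos φ sin λ, sin φ).
The central angle between the endpoints is δ = arccos(p₁·p₂) ≈ 2.091 rad (119.8°).
Interpolate at f = 0.74 with slerp weights a = sin((1−f)δ)/sin δ ≈ 0.596, b = sin(fδ)/sin δ ≈ 1.152.
p = a·p₁ + b·p₂ ≈ (-0.667, -0.591, 0.454); φ = arcsin(p_z) ≈ 26.98°, λ = atan2(p_y, p_x) ≈ -138.45°.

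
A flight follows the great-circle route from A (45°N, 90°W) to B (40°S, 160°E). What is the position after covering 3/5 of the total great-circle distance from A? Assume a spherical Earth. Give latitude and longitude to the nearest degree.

From cos δ = sin φ₁ sin φ₂ + cos φ₁ cos φ₂ cos Δλ, the central angle is δ ≈ 2.265 rad (129.8°).
Interpolate at f = 3/5 with slerp weights a = sin((1−f)δ)/sin δ ≈ 1.024, b = sin(fδ)/sin δ ≈ 1.272.
p = a·p₁ + b·p₂ ≈ (-0.916, -0.391, -0.094); φ = arcsin(p_z) ≈ -5.37°, λ = atan2(p_y, p_x) ≈ -156.89°.

≈ (5°S, 157°W)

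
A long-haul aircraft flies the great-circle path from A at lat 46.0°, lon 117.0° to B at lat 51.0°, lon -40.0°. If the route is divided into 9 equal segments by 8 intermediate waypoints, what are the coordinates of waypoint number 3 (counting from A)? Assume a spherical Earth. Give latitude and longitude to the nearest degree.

Convert each endpoint to a unit vector on the sphere (x = cos φ cos λ, y = cos φ sin λ, z = sin φ).
The central angle between the endpoints is δ = arccos(p₁·p₂) ≈ 1.414 rad (81.0°).
Interpolate at f = 3/9 with slerp weights a = sin((1−f)δ)/sin δ ≈ 0.819, b = sin(fδ)/sin δ ≈ 0.460.
p = a·p₁ + b·p₂ ≈ (-0.037, 0.321, 0.946); φ = arcsin(p_z) ≈ 71.15°, λ = atan2(p_y, p_x) ≈ 96.53°.

≈ lat 71°, lon 97°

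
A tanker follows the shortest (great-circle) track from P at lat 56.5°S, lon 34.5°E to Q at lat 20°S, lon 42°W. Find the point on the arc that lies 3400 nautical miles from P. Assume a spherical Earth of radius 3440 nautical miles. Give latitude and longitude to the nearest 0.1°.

≈ lat 27.5°S, lon 35.8°W

Write both endpoints as unit vectors p₁, p₂ with components (cos φ cos λ, cos φ sin λ, sin φ).
The central angle between the endpoints is δ = arccos(p₁·p₂) ≈ 1.152 rad (66.0°). The total great-circle distance is δ·R ≈ 1.152 × 3440 ≈ 3964 nmi, so the target fraction is f = 3400/3964 ≈ 0.858.
Interpolate at f ≈ 0.858 with slerp weights a = sin((1−f)δ)/sin δ ≈ 0.179, b = sin(fδ)/sin δ ≈ 0.914.
p = a·p₁ + b·p₂ ≈ (0.720, -0.519, -0.462); φ = arcsin(p_z) ≈ -27.49°, λ = atan2(p_y, p_x) ≈ -35.79°.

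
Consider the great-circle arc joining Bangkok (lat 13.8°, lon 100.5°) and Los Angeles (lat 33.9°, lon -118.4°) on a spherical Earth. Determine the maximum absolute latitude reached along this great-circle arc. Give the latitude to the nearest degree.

The great circle lies in the plane with unit normal n̂ = (p₁ × p₂)/|p₁ × p₂|.
Here n̂_z ≈ +0.582; the vertex latitude is φ_max = arccos|n̂_z| ≈ 54.4°.
Check via Clairaut: cos φ_max = |cos φ₁| · sin C = cos(13.8°)·sin(36.8°) ≈ 0.582, again giving ≈ 54.4°.

≈ 54°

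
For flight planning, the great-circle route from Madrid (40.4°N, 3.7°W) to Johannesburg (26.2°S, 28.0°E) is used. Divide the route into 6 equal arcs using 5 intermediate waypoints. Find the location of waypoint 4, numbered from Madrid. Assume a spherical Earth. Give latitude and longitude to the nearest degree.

≈ 4°S, 18°E

The haversine formula gives a central angle δ ≈ 1.271 rad (72.8°) between the endpoints.
Interpolate at f = 4/6 with slerp weights a = sin((1−f)δ)/sin δ ≈ 0.430, b = sin(fδ)/sin δ ≈ 0.785.
p = a·p₁ + b·p₂ ≈ (0.949, 0.309, -0.067); φ = arcsin(p_z) ≈ -3.87°, λ = atan2(p_y, p_x) ≈ 18.06°.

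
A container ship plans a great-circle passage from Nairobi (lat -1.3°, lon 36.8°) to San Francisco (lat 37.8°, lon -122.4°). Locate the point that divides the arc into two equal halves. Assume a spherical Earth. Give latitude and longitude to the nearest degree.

≈ lat 57°, lon -10°

From cos δ = sin φ₁ sin φ₂ + cos φ₁ cos φ₂ cos Δλ, the central angle is δ ≈ 2.422 rad (138.8°).
Interpolate at f = 1/2 with slerp weights a = sin((1−f)δ)/sin δ ≈ 1.421, b = sin(fδ)/sin δ ≈ 1.421.
p = a·p₁ + b·p₂ ≈ (0.536, -0.097, 0.839); φ = arcsin(p_z) ≈ 57.00°, λ = atan2(p_y, p_x) ≈ -10.26°.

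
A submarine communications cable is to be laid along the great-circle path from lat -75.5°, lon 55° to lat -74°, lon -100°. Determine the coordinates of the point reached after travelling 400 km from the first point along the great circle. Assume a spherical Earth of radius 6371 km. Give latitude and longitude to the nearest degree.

The haversine formula gives a central angle δ ≈ 0.519 rad (29.8°) between the endpoints. The total great-circle distance is δ·R ≈ 0.519 × 6371 ≈ 3309 km, so the target fraction is f = 400/3309 ≈ 0.121.
Interpolate at f ≈ 0.121 with slerp weights a = sin((1−f)δ)/sin δ ≈ 0.888, b = sin(fδ)/sin δ ≈ 0.126.
p = a·p₁ + b·p₂ ≈ (0.122, 0.148, -0.982); φ = arcsin(p_z) ≈ -78.97°, λ = atan2(p_y, p_x) ≈ 50.59°.

≈ lat -79°, lon 51°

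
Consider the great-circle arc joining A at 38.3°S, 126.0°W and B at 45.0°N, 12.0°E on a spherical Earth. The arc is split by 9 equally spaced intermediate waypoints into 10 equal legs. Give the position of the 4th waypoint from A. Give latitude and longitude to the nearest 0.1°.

From cos δ = sin φ₁ sin φ₂ + cos φ₁ cos φ₂ cos Δλ, the central angle is δ ≈ 2.588 rad (148.3°).
Interpolate at f = 4/10 with slerp weights a = sin((1−f)δ)/sin δ ≈ 1.902, b = sin(fδ)/sin δ ≈ 1.636.
p = a·p₁ + b·p₂ ≈ (0.254, -0.967, -0.022); φ = arcsin(p_z) ≈ -1.26°, λ = atan2(p_y, p_x) ≈ -75.28°.

≈ 1.3°S, 75.3°W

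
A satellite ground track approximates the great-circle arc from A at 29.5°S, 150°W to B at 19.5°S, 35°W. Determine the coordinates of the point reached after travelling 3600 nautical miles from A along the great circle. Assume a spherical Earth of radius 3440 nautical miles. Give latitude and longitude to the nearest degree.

Convert each endpoint to a unit vector on the sphere (x = cos φ cos λ, y = cos φ sin λ, z = sin φ).
The central angle between the endpoints is δ = arccos(p₁·p₂) ≈ 1.754 rad (100.5°). The total great-circle distance is δ·R ≈ 1.754 × 3440 ≈ 6034 nmi, so the target fraction is f = 3600/6034 ≈ 0.597.
Interpolate at f ≈ 0.597 with slerp weights a = sin((1−f)δ)/sin δ ≈ 0.661, b = sin(fδ)/sin δ ≈ 0.880.
p = a·p₁ + b·p₂ ≈ (0.182, -0.764, -0.619); φ = arcsin(p_z) ≈ -38.28°, λ = atan2(p_y, p_x) ≈ -76.63°.

≈ 38°S, 77°W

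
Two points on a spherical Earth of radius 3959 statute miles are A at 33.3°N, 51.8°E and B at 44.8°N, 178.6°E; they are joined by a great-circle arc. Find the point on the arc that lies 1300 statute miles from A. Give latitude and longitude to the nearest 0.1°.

≈ 47.9°N, 67.7°E

Write both endpoints as unit vectors p₁, p₂ with components (cos φ cos λ, cos φ sin λ, sin φ).
The central angle between the endpoints is δ = arccos(p₁·p₂) ≈ 1.539 rad (88.2°). The total great-circle distance is δ·R ≈ 1.539 × 3959 ≈ 6094 mi, so the target fraction is f = 1300/6094 ≈ 0.213.
Interpolate at f ≈ 0.213 with slerp weights a = sin((1−f)δ)/sin δ ≈ 0.936, b = sin(fδ)/sin δ ≈ 0.323.
p = a·p₁ + b·p₂ ≈ (0.255, 0.621, 0.741); φ = arcsin(p_z) ≈ 47.85°, λ = atan2(p_y, p_x) ≈ 67.66°.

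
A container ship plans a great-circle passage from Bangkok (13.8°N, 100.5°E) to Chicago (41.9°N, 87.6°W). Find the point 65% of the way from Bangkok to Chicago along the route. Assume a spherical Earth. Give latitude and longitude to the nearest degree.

Write both endpoints as unit vectors p₁, p₂ with components (cos φ cos λ, cos φ sin λ, sin φ).
The central angle between the endpoints is δ = arccos(p₁·p₂) ≈ 2.161 rad (123.8°).
Interpolate at f = 0.65 with slerp weights a = sin((1−f)δ)/sin δ ≈ 0.826, b = sin(fδ)/sin δ ≈ 1.187.
p = a·p₁ + b·p₂ ≈ (-0.109, -0.094, 0.990); φ = arcsin(p_z) ≈ 81.72°, λ = atan2(p_y, p_x) ≈ -139.25°.

≈ (82°N, 139°W)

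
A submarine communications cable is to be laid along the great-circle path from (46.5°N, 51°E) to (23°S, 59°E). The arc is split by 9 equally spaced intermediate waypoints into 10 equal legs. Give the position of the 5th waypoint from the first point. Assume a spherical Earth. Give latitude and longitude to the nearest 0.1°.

The haversine formula gives a central angle δ ≈ 1.220 rad (69.9°) between the endpoints.
Interpolate at f = 5/10 with slerp weights a = sin((1−f)δ)/sin δ ≈ 0.610, b = sin(fδ)/sin δ ≈ 0.610.
p = a·p₁ + b·p₂ ≈ (0.553, 0.808, 0.204); φ = arcsin(p_z) ≈ 11.78°, λ = atan2(p_y, p_x) ≈ 55.58°.

≈ (11.8°N, 55.6°E)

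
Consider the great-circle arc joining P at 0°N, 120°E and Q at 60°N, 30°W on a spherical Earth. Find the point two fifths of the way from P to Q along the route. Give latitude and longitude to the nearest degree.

≈ 44°N, 104°E

From cos δ = sin φ₁ sin φ₂ + cos φ₁ cos φ₂ cos Δλ, the central angle is δ ≈ 2.019 rad (115.7°).
Interpolate at f = 2/5 with slerp weights a = sin((1−f)δ)/sin δ ≈ 1.038, b = sin(fδ)/sin δ ≈ 0.802.
p = a·p₁ + b·p₂ ≈ (-0.172, 0.699, 0.694); φ = arcsin(p_z) ≈ 43.96°, λ = atan2(p_y, p_x) ≈ 103.84°.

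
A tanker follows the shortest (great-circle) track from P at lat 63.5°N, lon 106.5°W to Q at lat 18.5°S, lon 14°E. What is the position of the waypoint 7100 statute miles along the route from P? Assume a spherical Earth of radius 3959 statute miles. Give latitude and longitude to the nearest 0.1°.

≈ lat 3.0°S, lon 6.5°E

Write both endpoints as unit vectors p₁, p₂ with components (cos φ cos λ, cos φ sin λ, sin φ).
The central angle between the endpoints is δ = arccos(p₁·p₂) ≈ 2.093 rad (119.9°). The total great-circle distance is δ·R ≈ 2.093 × 3959 ≈ 8286 mi, so the target fraction is f = 7100/8286 ≈ 0.857.
Interpolate at f ≈ 0.857 with slerp weights a = sin((1−f)δ)/sin δ ≈ 0.340, b = sin(fδ)/sin δ ≈ 1.125.
p = a·p₁ + b·p₂ ≈ (0.992, 0.113, -0.052); φ = arcsin(p_z) ≈ -3.00°, λ = atan2(p_y, p_x) ≈ 6.47°.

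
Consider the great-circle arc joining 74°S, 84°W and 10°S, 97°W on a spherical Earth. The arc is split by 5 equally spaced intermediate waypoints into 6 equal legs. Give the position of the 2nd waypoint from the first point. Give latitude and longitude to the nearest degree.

≈ 53°S, 93°W

Write both endpoints as unit vectors p₁, p₂ with components (cos φ cos λ, cos φ sin λ, sin φ).
The central angle between the endpoints is δ = arccos(p₁·p₂) ≈ 1.125 rad (64.4°).
Interpolate at f = 2/6 with slerp weights a = sin((1−f)δ)/sin δ ≈ 0.755, b = sin(fδ)/sin δ ≈ 0.406.
p = a·p₁ + b·p₂ ≈ (-0.027, -0.604, -0.797); φ = arcsin(p_z) ≈ -52.81°, λ = atan2(p_y, p_x) ≈ -92.56°.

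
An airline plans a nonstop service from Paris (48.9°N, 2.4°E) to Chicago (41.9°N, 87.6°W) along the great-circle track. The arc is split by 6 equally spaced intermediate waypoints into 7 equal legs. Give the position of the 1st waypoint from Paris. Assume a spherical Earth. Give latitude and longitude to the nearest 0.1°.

≈ 52.6°N, 9.8°W

Convert each endpoint to a unit vector on the sphere (x = cos φ cos λ, y = cos φ sin λ, z = sin φ).
The central angle between the endpoints is δ = arccos(p₁·p₂) ≈ 1.043 rad (59.8°).
Interpolate at f = 1/7 with slerp weights a = sin((1−f)δ)/sin δ ≈ 0.902, b = sin(fδ)/sin δ ≈ 0.172.
p = a·p₁ + b·p₂ ≈ (0.598, -0.103, 0.795); φ = arcsin(p_z) ≈ 52.64°, λ = atan2(p_y, p_x) ≈ -9.77°.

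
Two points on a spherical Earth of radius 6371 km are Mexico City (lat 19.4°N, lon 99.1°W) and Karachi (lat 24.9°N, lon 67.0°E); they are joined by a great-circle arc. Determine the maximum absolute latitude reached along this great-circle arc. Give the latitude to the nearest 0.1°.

The great circle lies in the plane with unit normal n̂ = (p₁ × p₂)/|p₁ × p₂|.
Here n̂_z ≈ +0.284; the vertex latitude is φ_max = arccos|n̂_z| ≈ 73.5°.

≈ 73.5°N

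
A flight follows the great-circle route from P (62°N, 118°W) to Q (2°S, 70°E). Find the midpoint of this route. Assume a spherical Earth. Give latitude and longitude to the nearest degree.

Convert each endpoint to a unit vector on the sphere (x = cos φ cos λ, y = cos φ sin λ, z = sin φ).
The central angle between the endpoints is δ = arccos(p₁·p₂) ≈ 2.089 rad (119.7°).
Interpolate at f = 1/2 with slerp weights a = sin((1−f)δ)/sin δ ≈ 0.995, b = sin(fδ)/sin δ ≈ 0.995.
p = a·p₁ + b·p₂ ≈ (0.121, 0.522, 0.844); φ = arcsin(p_z) ≈ 57.59°, λ = atan2(p_y, p_x) ≈ 76.97°.

≈ (58°N, 77°E)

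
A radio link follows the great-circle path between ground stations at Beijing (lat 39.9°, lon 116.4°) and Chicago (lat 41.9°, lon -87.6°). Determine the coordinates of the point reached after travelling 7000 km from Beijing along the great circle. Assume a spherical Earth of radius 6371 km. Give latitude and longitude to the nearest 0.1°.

Write both endpoints as unit vectors p₁, p₂ with components (cos φ cos λ, cos φ sin λ, sin φ).
The central angle between the endpoints is δ = arccos(p₁·p₂) ≈ 1.664 rad (95.4°). The total great-circle distance is δ·R ≈ 1.664 × 6371 ≈ 10603 km, so the target fraction is f = 7000/10603 ≈ 0.660.
Interpolate at f ≈ 0.660 with slerp weights a = sin((1−f)δ)/sin δ ≈ 0.538, b = sin(fδ)/sin δ ≈ 0.895.
p = a·p₁ + b·p₂ ≈ (-0.156, -0.295, 0.943); φ = arcsin(p_z) ≈ 70.49°, λ = atan2(p_y, p_x) ≈ -117.79°.

≈ lat 70.5°, lon -117.8°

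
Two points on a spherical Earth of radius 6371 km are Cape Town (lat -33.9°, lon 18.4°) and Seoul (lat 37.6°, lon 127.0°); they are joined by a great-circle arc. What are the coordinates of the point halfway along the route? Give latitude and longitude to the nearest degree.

≈ lat 3°, lon 71°

Write both endpoints as unit vectors p₁, p₂ with components (cos φ cos λ, cos φ sin λ, sin φ).
The central angle between the endpoints is δ = arccos(p₁·p₂) ≈ 2.153 rad (123.4°).
Interpolate at f = 1/2 with slerp weights a = sin((1−f)δ)/sin δ ≈ 1.054, b = sin(fδ)/sin δ ≈ 1.054.
p = a·p₁ + b·p₂ ≈ (0.328, 0.943, 0.055); φ = arcsin(p_z) ≈ 3.17°, λ = atan2(p_y, p_x) ≈ 70.85°.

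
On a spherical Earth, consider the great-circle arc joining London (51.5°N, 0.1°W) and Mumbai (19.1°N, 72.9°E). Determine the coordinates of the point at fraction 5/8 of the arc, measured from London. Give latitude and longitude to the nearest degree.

From cos δ = sin φ₁ sin φ₂ + cos φ₁ cos φ₂ cos Δλ, the central angle is δ ≈ 1.128 rad (64.7°).
Interpolate at f = 5/8 with slerp weights a = sin((1−f)δ)/sin δ ≈ 0.454, b = sin(fδ)/sin δ ≈ 0.717.
p = a·p₁ + b·p₂ ≈ (0.482, 0.647, 0.590); φ = arcsin(p_z) ≈ 36.18°, λ = atan2(p_y, p_x) ≈ 53.32°.

≈ (36°N, 53°E)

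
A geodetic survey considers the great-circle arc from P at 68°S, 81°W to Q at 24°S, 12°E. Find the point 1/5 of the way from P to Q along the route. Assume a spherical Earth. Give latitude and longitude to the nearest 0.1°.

≈ 66.8°S, 44.7°W

Write both endpoints as unit vectors p₁, p₂ with components (cos φ cos λ, cos φ sin λ, sin φ).
The central angle between the endpoints is δ = arccos(p₁·p₂) ≈ 1.203 rad (68.9°).
Interpolate at f = 1/5 with slerp weights a = sin((1−f)δ)/sin δ ≈ 0.879, b = sin(fδ)/sin δ ≈ 0.255.
p = a·p₁ + b·p₂ ≈ (0.280, -0.277, -0.919); φ = arcsin(p_z) ≈ -66.82°, λ = atan2(p_y, p_x) ≈ -44.70°.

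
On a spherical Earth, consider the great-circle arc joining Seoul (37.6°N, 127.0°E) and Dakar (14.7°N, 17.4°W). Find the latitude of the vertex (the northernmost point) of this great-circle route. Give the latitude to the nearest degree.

The great circle lies in the plane with unit normal n̂ = (p₁ × p₂)/|p₁ × p₂|.
Here n̂_z ≈ -0.505; the vertex latitude is φ_max = arccos|n̂_z| ≈ 59.7°.
Check via Clairaut: cos φ_max = |cos φ₁| · sin C = cos(37.6°)·sin(39.6°) ≈ 0.505, again giving ≈ 59.7°.

≈ 60°N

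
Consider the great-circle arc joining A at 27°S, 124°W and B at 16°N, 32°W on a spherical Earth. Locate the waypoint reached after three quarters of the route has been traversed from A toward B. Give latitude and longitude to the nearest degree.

The haversine formula gives a central angle δ ≈ 1.726 rad (98.9°) between the endpoints.
Interpolate at f = 3/4 with slerp weights a = sin((1−f)δ)/sin δ ≈ 0.423, b = sin(fδ)/sin δ ≈ 0.974.
p = a·p₁ + b·p₂ ≈ (0.583, -0.809, 0.076); φ = arcsin(p_z) ≈ 4.37°, λ = atan2(p_y, p_x) ≈ -54.22°.

≈ 4°N, 54°W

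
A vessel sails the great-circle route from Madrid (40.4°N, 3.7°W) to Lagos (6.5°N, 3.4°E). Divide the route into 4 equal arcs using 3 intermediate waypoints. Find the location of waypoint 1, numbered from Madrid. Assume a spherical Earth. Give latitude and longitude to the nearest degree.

Write both endpoints as unit vectors p₁, p₂ with components (cos φ cos λ, cos φ sin λ, sin φ).
The central angle between the endpoints is δ = arccos(p₁·p₂) ≈ 0.602 rad (34.5°).
Interpolate at f = 1/4 with slerp weights a = sin((1−f)δ)/sin δ ≈ 0.770, b = sin(fδ)/sin δ ≈ 0.265.
p = a·p₁ + b·p₂ ≈ (0.848, -0.022, 0.529); φ = arcsin(p_z) ≈ 31.96°, λ = atan2(p_y, p_x) ≈ -1.50°.

≈ 32°N, 2°W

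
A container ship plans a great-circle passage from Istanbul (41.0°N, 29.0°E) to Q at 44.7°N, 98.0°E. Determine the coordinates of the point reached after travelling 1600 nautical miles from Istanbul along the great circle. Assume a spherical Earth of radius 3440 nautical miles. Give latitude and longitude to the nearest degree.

Write both endpoints as unit vectors p₁, p₂ with components (cos φ cos λ, cos φ sin λ, sin φ).
The central angle between the endpoints is δ = arccos(p₁·p₂) ≈ 0.858 rad (49.2°). The total great-circle distance is δ·R ≈ 0.858 × 3440 ≈ 2953 nmi, so the target fraction is f = 1600/2953 ≈ 0.542.
Interpolate at f ≈ 0.542 with slerp weights a = sin((1−f)δ)/sin δ ≈ 0.506, b = sin(fδ)/sin δ ≈ 0.593.
p = a·p₁ + b·p₂ ≈ (0.276, 0.602, 0.749); φ = arcsin(p_z) ≈ 48.51°, λ = atan2(p_y, p_x) ≈ 65.42°.

≈ 49°N, 65°E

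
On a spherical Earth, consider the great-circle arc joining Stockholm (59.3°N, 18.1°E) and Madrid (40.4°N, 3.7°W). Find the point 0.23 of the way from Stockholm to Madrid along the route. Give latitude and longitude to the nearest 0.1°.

≈ (55.4°N, 11.4°E)

Write both endpoints as unit vectors p₁, p₂ with components (cos φ cos λ, cos φ sin λ, sin φ).
The central angle between the endpoints is δ = arccos(p₁·p₂) ≈ 0.407 rad (23.3°).
Interpolate at f = 0.23 with slerp weights a = sin((1−f)δ)/sin δ ≈ 0.779, b = sin(fδ)/sin δ ≈ 0.236.
p = a·p₁ + b·p₂ ≈ (0.557, 0.112, 0.823); φ = arcsin(p_z) ≈ 55.35°, λ = atan2(p_y, p_x) ≈ 11.35°.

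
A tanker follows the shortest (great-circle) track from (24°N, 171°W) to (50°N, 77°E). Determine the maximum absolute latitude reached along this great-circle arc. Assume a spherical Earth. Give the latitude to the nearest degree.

≈ 57°N

The great circle lies in the plane with unit normal n̂ = (p₁ × p₂)/|p₁ × p₂|.
Here n̂_z ≈ -0.547; the vertex latitude is φ_max = arccos|n̂_z| ≈ 56.9°.
Check via Clairaut: cos φ_max = |cos φ₁| · sin C = cos(24.0°)·sin(36.8°) ≈ 0.547, again giving ≈ 56.9°.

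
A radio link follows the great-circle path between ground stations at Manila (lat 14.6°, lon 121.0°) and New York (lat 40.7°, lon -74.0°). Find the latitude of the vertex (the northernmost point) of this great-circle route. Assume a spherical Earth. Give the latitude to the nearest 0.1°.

The great circle lies in the plane with unit normal n̂ = (p₁ × p₂)/|p₁ × p₂|.
Here n̂_z ≈ +0.226; the vertex latitude is φ_max = arccos|n̂_z| ≈ 76.9°.
Check via Clairaut: cos φ_max = |cos φ₁| · sin C = cos(14.6°)·sin(13.5°) ≈ 0.226, again giving ≈ 76.9°.

≈ 76.9°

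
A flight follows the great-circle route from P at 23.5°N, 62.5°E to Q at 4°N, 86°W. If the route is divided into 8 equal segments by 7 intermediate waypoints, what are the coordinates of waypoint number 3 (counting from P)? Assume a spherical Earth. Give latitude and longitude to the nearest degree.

≈ 43°N, 3°E

Convert each endpoint to a unit vector on the sphere (x = cos φ cos λ, y = cos φ sin λ, z = sin φ).
The central angle between the endpoints is δ = arccos(p₁·p₂) ≈ 2.422 rad (138.8°).
Interpolate at f = 3/8 with slerp weights a = sin((1−f)δ)/sin δ ≈ 1.515, b = sin(fδ)/sin δ ≈ 1.197.
p = a·p₁ + b·p₂ ≈ (0.725, 0.042, 0.688); φ = arcsin(p_z) ≈ 43.44°, λ = atan2(p_y, p_x) ≈ 3.29°.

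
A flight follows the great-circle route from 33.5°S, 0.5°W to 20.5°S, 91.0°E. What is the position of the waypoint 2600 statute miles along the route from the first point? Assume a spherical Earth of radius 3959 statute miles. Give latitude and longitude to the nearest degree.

≈ 37°S, 46°E

The haversine formula gives a central angle δ ≈ 1.397 rad (80.0°) between the endpoints. The total great-circle distance is δ·R ≈ 1.397 × 3959 ≈ 5531 mi, so the target fraction is f = 2600/5531 ≈ 0.470.
Interpolate at f ≈ 0.470 with slerp weights a = sin((1−f)δ)/sin δ ≈ 0.685, b = sin(fδ)/sin δ ≈ 0.620.
p = a·p₁ + b·p₂ ≈ (0.561, 0.576, -0.595); φ = arcsin(p_z) ≈ -36.52°, λ = atan2(p_y, p_x) ≈ 45.74°.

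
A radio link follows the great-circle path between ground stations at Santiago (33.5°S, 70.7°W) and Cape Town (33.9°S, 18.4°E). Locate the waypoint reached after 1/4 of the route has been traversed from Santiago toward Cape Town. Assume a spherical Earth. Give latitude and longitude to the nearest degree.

From cos δ = sin φ₁ sin φ₂ + cos φ₁ cos φ₂ cos Δλ, the central angle is δ ≈ 1.246 rad (71.4°).
Interpolate at f = 1/4 with slerp weights a = sin((1−f)δ)/sin δ ≈ 0.849, b = sin(fδ)/sin δ ≈ 0.323.
p = a·p₁ + b·p₂ ≈ (0.489, -0.583, -0.649); φ = arcsin(p_z) ≈ -40.46°, λ = atan2(p_y, p_x) ≈ -50.04°.

≈ 40°S, 50°W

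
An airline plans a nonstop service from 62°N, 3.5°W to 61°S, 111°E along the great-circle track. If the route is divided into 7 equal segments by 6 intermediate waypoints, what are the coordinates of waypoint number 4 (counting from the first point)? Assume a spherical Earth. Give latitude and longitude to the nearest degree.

The haversine formula gives a central angle δ ≈ 2.619 rad (150.1°) between the endpoints.
Interpolate at f = 4/7 with slerp weights a = sin((1−f)δ)/sin δ ≈ 1.806, b = sin(fδ)/sin δ ≈ 1.999.
p = a·p₁ + b·p₂ ≈ (0.499, 0.853, -0.153); φ = arcsin(p_z) ≈ -8.82°, λ = atan2(p_y, p_x) ≈ 59.66°.

≈ 9°S, 60°E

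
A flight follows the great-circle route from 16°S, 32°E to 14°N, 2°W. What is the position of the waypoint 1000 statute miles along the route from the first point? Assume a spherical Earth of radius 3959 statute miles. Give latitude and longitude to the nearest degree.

Convert each endpoint to a unit vector on the sphere (x = cos φ cos λ, y = cos φ sin λ, z = sin φ).
The central angle between the endpoints is δ = arccos(p₁·p₂) ≈ 0.786 rad (45.0°). The total great-circle distance is δ·R ≈ 0.786 × 3959 ≈ 3112 mi, so the target fraction is f = 1000/3112 ≈ 0.321.
Interpolate at f ≈ 0.321 with slerp weights a = sin((1−f)δ)/sin δ ≈ 0.719, b = sin(fδ)/sin δ ≈ 0.353.
p = a·p₁ + b·p₂ ≈ (0.928, 0.354, -0.113); φ = arcsin(p_z) ≈ -6.47°, λ = atan2(p_y, p_x) ≈ 20.88°.

≈ 6°S, 21°E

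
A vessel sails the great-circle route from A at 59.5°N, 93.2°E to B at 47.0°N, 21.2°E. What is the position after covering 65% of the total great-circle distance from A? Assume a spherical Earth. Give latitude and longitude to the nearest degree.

Write both endpoints as unit vectors p₁, p₂ with components (cos φ cos λ, cos φ sin λ, sin φ).
The central angle between the endpoints is δ = arccos(p₁·p₂) ≈ 0.742 rad (42.5°).
Interpolate at f = 0.65 with slerp weights a = sin((1−f)δ)/sin δ ≈ 0.380, b = sin(fδ)/sin δ ≈ 0.686.
p = a·p₁ + b·p₂ ≈ (0.426, 0.362, 0.829); φ = arcsin(p_z) ≈ 56.04°, λ = atan2(p_y, p_x) ≈ 40.37°.

≈ 56°N, 40°E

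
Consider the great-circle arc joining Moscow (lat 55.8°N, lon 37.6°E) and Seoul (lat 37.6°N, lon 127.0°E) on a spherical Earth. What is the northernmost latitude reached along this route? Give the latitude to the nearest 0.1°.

≈ 58.8°N

The great circle lies in the plane with unit normal n̂ = (p₁ × p₂)/|p₁ × p₂|.
Here n̂_z ≈ +0.517; the vertex latitude is φ_max = arccos|n̂_z| ≈ 58.8°.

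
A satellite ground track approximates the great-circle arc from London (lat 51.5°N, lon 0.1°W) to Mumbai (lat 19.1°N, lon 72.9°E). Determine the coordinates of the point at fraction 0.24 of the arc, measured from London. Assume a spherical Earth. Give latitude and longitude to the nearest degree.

Write both endpoints as unit vectors p₁, p₂ with components (cos φ cos λ, cos φ sin λ, sin φ).
The central angle between the endpoints is δ = arccos(p₁·p₂) ≈ 1.128 rad (64.7°).
Interpolate at f = 0.24 with slerp weights a = sin((1−f)δ)/sin δ ≈ 0.837, b = sin(fδ)/sin δ ≈ 0.296.
p = a·p₁ + b·p₂ ≈ (0.603, 0.266, 0.752); φ = arcsin(p_z) ≈ 48.74°, λ = atan2(p_y, p_x) ≈ 23.83°.

≈ lat 49°N, lon 24°E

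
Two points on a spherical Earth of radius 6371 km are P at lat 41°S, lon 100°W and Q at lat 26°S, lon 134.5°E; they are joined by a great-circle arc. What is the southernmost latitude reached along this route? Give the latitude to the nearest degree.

The great circle lies in the plane with unit normal n̂ = (p₁ × p₂)/|p₁ × p₂|.
Here n̂_z ≈ -0.555; the vertex latitude is φ_max = arccos|n̂_z| ≈ 56.3°.
Check via Clairaut: cos φ_max = |cos φ₁| · sin C = cos(41.0°)·sin(132.6°) ≈ 0.555, again giving ≈ 56.3°.

≈ 56°S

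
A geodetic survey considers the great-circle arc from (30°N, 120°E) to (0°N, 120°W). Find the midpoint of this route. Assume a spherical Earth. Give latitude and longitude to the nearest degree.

≈ (28°N, 173°W)

From cos δ = sin φ₁ sin φ₂ + cos φ₁ cos φ₂ cos Δλ, the central angle is δ ≈ 2.019 rad (115.7°).
Interpolate at f = 1/2 with slerp weights a = sin((1−f)δ)/sin δ ≈ 0.939, b = sin(fδ)/sin δ ≈ 0.939.
p = a·p₁ + b·p₂ ≈ (-0.876, -0.109, 0.470); φ = arcsin(p_z) ≈ 28.00°, λ = atan2(p_y, p_x) ≈ -172.91°.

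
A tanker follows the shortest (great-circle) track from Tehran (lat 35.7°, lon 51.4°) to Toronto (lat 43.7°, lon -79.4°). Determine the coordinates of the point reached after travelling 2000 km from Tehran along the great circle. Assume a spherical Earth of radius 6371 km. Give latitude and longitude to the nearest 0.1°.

Write both endpoints as unit vectors p₁, p₂ with components (cos φ cos λ, cos φ sin λ, sin φ).
The central angle between the endpoints is δ = arccos(p₁·p₂) ≈ 1.551 rad (88.9°). The total great-circle distance is δ·R ≈ 1.551 × 6371 ≈ 9883 km, so the target fraction is f = 2000/9883 ≈ 0.202.
Interpolate at f ≈ 0.202 with slerp weights a = sin((1−f)δ)/sin δ ≈ 0.945, b = sin(fδ)/sin δ ≈ 0.309.
p = a·p₁ + b·p₂ ≈ (0.520, 0.380, 0.765); φ = arcsin(p_z) ≈ 49.90°, λ = atan2(p_y, p_x) ≈ 36.19°.

≈ lat 49.9°, lon 36.2°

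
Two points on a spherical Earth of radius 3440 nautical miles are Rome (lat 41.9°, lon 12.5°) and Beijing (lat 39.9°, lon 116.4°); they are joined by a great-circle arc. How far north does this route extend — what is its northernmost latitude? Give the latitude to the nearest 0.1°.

≈ 54.6°

The great circle lies in the plane with unit normal n̂ = (p₁ × p₂)/|p₁ × p₂|.
Here n̂_z ≈ +0.579; the vertex latitude is φ_max = arccos|n̂_z| ≈ 54.6°.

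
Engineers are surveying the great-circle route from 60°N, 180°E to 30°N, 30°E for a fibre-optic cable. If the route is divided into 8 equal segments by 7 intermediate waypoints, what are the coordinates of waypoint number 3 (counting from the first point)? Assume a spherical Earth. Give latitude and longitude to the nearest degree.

The haversine formula gives a central angle δ ≈ 1.513 rad (86.7°) between the endpoints.
Interpolate at f = 3/8 with slerp weights a = sin((1−f)δ)/sin δ ≈ 0.812, b = sin(fδ)/sin δ ≈ 0.538.
p = a·p₁ + b·p₂ ≈ (-0.002, 0.233, 0.972); φ = arcsin(p_z) ≈ 76.52°, λ = atan2(p_y, p_x) ≈ 90.59°.

≈ 77°N, 91°E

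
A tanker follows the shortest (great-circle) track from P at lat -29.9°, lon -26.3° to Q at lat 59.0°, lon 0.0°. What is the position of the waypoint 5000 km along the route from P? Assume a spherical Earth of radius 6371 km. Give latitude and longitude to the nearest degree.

≈ lat 14°, lon -17°

Convert each endpoint to a unit vector on the sphere (x = cos φ cos λ, y = cos φ sin λ, z = sin φ).
The central angle between the endpoints is δ = arccos(p₁·p₂) ≈ 1.598 rad (91.5°). The total great-circle distance is δ·R ≈ 1.598 × 6371 ≈ 10180 km, so the target fraction is f = 5000/10180 ≈ 0.491.
Interpolate at f ≈ 0.491 with slerp weights a = sin((1−f)δ)/sin δ ≈ 0.727, b = sin(fδ)/sin δ ≈ 0.707.
p = a·p₁ + b·p₂ ≈ (0.929, -0.279, 0.244); φ = arcsin(p_z) ≈ 14.11°, λ = atan2(p_y, p_x) ≈ -16.72°.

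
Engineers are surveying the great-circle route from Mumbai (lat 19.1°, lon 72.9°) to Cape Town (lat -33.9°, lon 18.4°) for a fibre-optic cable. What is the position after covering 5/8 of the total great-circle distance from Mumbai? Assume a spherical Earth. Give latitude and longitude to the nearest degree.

Write both endpoints as unit vectors p₁, p₂ with components (cos φ cos λ, cos φ sin λ, sin φ).
The central angle between the endpoints is δ = arccos(p₁·p₂) ≈ 1.294 rad (74.2°).
Interpolate at f = 5/8 with slerp weights a = sin((1−f)δ)/sin δ ≈ 0.485, b = sin(fδ)/sin δ ≈ 0.752.
p = a·p₁ + b·p₂ ≈ (0.727, 0.635, -0.261); φ = arcsin(p_z) ≈ -15.12°, λ = atan2(p_y, p_x) ≈ 41.13°.

≈ lat -15°, lon 41°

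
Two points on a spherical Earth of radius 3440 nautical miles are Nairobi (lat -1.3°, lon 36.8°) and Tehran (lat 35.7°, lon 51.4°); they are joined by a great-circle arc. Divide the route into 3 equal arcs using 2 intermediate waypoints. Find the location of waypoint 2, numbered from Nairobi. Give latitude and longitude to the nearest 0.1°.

Convert each endpoint to a unit vector on the sphere (x = cos φ cos λ, y = cos φ sin λ, z = sin φ).
The central angle between the endpoints is δ = arccos(p₁·p₂) ≈ 0.688 rad (39.4°).
Interpolate at f = 2/3 with slerp weights a = sin((1−f)δ)/sin δ ≈ 0.358, b = sin(fδ)/sin δ ≈ 0.697.
p = a·p₁ + b·p₂ ≈ (0.640, 0.657, 0.399); φ = arcsin(p_z) ≈ 23.50°, λ = atan2(p_y, p_x) ≈ 45.75°.

≈ lat 23.5°, lon 45.8°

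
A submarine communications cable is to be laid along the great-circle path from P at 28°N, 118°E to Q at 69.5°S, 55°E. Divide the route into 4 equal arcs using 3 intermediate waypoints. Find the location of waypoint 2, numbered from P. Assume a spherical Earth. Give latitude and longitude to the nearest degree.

The haversine formula gives a central angle δ ≈ 1.875 rad (107.4°) between the endpoints.
Interpolate at f = 2/4 with slerp weights a = sin((1−f)δ)/sin δ ≈ 0.845, b = sin(fδ)/sin δ ≈ 0.845.
p = a·p₁ + b·p₂ ≈ (-0.180, 0.901, -0.395); φ = arcsin(p_z) ≈ -23.25°, λ = atan2(p_y, p_x) ≈ 101.33°.

≈ 23°S, 101°E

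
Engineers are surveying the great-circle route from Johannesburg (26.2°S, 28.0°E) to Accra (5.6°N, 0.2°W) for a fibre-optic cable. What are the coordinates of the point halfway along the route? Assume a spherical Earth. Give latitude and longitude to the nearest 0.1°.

≈ 10.6°S, 13.2°E

Convert each endpoint to a unit vector on the sphere (x = cos φ cos λ, y = cos φ sin λ, z = sin φ).
The central angle between the endpoints is δ = arccos(p₁·p₂) ≈ 0.732 rad (41.9°).
Interpolate at f = 1/2 with slerp weights a = sin((1−f)δ)/sin δ ≈ 0.535, b = sin(fδ)/sin δ ≈ 0.535.
p = a·p₁ + b·p₂ ≈ (0.957, 0.224, -0.184); φ = arcsin(p_z) ≈ -10.61°, λ = atan2(p_y, p_x) ≈ 13.16°.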